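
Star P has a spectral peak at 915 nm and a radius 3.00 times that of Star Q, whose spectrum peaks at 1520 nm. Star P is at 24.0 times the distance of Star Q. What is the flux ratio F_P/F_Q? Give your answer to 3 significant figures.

0.119

Wien's law: T_P/T_Q = λ_Q/λ_P = 1520/915 = 1.661.
L_P/L_Q = (R_P/R_Q)²(T_P/T_Q)⁴ = (3.00)²(1.661)⁴ = 68.54.
F_P/F_Q = (L_P/L_Q)/(d_P/d_Q)² = 68.54/(24.0)² = 0.1190.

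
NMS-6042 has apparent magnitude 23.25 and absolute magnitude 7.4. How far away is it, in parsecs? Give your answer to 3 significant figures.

1.48×10^4 pc

m − M = 5 log₁₀(d/10 pc)
23.25 − (7.4) = 15.85 = 5 log₁₀(d/10)
d = 10 × 10^(15.85/5) = 10 × 10^3.170 = 1.479×10^4 pc.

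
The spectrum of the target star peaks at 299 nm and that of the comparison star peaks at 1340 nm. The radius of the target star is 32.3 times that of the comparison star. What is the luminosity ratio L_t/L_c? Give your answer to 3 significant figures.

4.21×10^5

Wien's law gives T ∝ 1/λ_max, so T_t/T_c = λ_c/λ_t = 1340/299 = 4.482.
Then L ∝ R²T⁴ gives L_t/L_c = (32.3)² × (4.482)⁴ = 1043 × 403.4 = 4.209×10^5.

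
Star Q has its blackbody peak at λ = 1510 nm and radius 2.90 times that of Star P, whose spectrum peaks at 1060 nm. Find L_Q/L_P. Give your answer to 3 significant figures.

Wien's law gives T ∝ 1/λ_max, so T_Q/T_P = λ_P/λ_Q = 1060/1510 = 0.7020.
Then L ∝ R²T⁴ gives L_Q/L_P = (2.90)² × (0.7020)⁴ = 8.410 × 0.2428 = 2.042.

2.04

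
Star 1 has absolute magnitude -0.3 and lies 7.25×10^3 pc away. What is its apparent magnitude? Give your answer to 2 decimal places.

14.00

m = M + 5 log₁₀(d/10 pc) = -0.3 + 5 log₁₀(7.25×10^3/10)
  = -0.3 + 5 × 2.860 = -0.3 + 14.30 = 14.00.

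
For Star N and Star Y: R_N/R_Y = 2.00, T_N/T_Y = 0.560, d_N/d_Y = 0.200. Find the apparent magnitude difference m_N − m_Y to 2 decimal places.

L_N/L_Y = (2.00)²(0.560)⁴ = 0.3934.
F_N/F_Y = (L_N/L_Y)/(d_N/d_Y)² = 0.3934/0.04000 = 9.834.
m_N − m_Y = −2.5 log₁₀(9.834) = -2.48.

-2.48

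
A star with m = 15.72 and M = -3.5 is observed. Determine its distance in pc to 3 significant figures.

m − M = 5 log₁₀(d/10 pc)
15.72 − (-3.5) = 19.22 = 5 log₁₀(d/10)
d = 10 × 10^(19.22/5) = 10 × 10^3.844 = 6.982×10^4 pc.

6.98×10^4 pc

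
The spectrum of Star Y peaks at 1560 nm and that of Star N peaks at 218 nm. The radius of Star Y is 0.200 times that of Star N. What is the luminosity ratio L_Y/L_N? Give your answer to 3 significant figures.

1.53×10^-5

Wien's law gives T ∝ 1/λ_max, so T_Y/T_N = λ_N/λ_Y = 218/1560 = 0.1397.
Then L ∝ R²T⁴ gives L_Y/L_N = (0.200)² × (0.1397)⁴ = 0.04000 × 3.814×10^-4 = 1.525×10^-5.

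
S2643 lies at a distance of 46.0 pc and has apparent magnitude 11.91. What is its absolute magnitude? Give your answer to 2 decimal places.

M = m − 5 log₁₀(d/10 pc) = 11.91 − 5 log₁₀(46.0/10)
  = 11.91 − 5 × 0.663 = 11.91 − 3.31 = 8.60.

8.60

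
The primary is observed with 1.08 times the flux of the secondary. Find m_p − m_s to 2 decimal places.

-0.08

m_p − m_s = −2.5 log₁₀(F_p/F_s) = −2.5 log₁₀(1.08) = −2.5 × (0.033) = -0.084.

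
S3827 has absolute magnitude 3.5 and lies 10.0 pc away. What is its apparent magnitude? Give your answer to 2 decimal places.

3.50

m = M + 5 log₁₀(d/10 pc) = 3.5 + 5 log₁₀(10.0/10)
  = 3.5 + 5 × 0.000 = 3.5 + 0.00 = 3.50.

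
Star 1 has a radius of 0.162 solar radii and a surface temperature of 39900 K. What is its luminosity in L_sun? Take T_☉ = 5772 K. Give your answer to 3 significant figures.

L/L_☉ = (R/R_☉)² (T/T_☉)⁴ = (0.162)² × (39900/5772)⁴
       = 0.02624 × (6.913)⁴ = 0.02624 × 2283 = 59.93.

59.9 L_sun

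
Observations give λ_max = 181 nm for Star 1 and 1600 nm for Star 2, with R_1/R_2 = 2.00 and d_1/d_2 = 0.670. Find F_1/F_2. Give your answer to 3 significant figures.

5.44×10^4

Wien's law: T_1/T_2 = λ_2/λ_1 = 1600/181 = 8.840.
L_1/L_2 = (R_1/R_2)²(T_1/T_2)⁴ = (2.00)²(8.840)⁴ = 2.442×10^4.
F_1/F_2 = (L_1/L_2)/(d_1/d_2)² = 2.442×10^4/(0.670)² = 5.441×10^4.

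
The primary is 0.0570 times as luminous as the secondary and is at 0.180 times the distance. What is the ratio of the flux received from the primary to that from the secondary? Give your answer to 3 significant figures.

1.76

F = L/(4πd²), so F_p/F_s = (L_p/L_s) / (d_p/d_s)²
= 0.0570 / (0.180)² = 0.0570 / 0.03240 = 1.759.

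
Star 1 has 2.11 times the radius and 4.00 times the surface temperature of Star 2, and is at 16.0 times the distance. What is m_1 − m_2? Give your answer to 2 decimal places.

L_1/L_2 = (2.11)²(4.00)⁴ = 1140.
F_1/F_2 = (L_1/L_2)/(d_1/d_2)² = 1140/256.0 = 4.452.
m_1 − m_2 = −2.5 log₁₀(4.452) = -1.62.

-1.62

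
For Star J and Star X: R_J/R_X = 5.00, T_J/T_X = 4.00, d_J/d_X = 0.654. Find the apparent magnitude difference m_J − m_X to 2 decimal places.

L_J/L_X = (5.00)²(4.00)⁴ = 6400.
F_J/F_X = (L_J/L_X)/(d_J/d_X)² = 6400/0.4277 = 1.496×10^4.
m_J − m_X = −2.5 log₁₀(1.496×10^4) = -10.44.

-10.44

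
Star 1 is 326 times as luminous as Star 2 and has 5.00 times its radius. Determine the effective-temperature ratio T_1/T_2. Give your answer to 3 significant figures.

L ∝ R²T⁴ gives T ∝ (L/R²)^(1/4), so
T_1/T_2 = (326 / 5.00²)^(1/4) = (13.04)^(1/4) = 1.900.

1.90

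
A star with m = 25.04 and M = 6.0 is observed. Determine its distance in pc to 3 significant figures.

m − M = 5 log₁₀(d/10 pc)
25.04 − (6.0) = 19.04 = 5 log₁₀(d/10)
d = 10 × 10^(19.04/5) = 10 × 10^3.808 = 6.427×10^4 pc.

6.43×10^4 pc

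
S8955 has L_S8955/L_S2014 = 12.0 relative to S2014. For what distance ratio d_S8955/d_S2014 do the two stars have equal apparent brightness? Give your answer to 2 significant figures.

Equal flux requires L_S8955/d_S8955² = L_S2014/d_S2014², so d_S8955/d_S2014 = √(L_S8955/L_S2014)
= √(12.0) = 3.464.

3.5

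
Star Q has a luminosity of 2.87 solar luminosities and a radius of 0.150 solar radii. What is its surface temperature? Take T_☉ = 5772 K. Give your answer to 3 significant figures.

T/T_☉ = (L/L_☉)^(1/4) / (R/R_☉)^(1/2)
T = 5772 × (2.87)^(1/4) / √(0.150) = 5772 × 1.302 / 0.3873 = 1.940×10^4 K.

1.94×10^4 K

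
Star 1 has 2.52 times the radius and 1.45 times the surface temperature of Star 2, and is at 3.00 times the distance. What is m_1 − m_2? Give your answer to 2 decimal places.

-1.24

L_1/L_2 = (2.52)²(1.45)⁴ = 28.07.
F_1/F_2 = (L_1/L_2)/(d_1/d_2)² = 28.07/9.000 = 3.119.
m_1 − m_2 = −2.5 log₁₀(3.119) = -1.24.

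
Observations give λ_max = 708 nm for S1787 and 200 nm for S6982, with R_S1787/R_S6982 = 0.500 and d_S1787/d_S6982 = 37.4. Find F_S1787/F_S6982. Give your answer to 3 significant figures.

Wien's law: T_S1787/T_S6982 = λ_S6982/λ_S1787 = 200/708 = 0.2825.
L_S1787/L_S6982 = (R_S1787/R_S6982)²(T_S1787/T_S6982)⁴ = (0.500)²(0.2825)⁴ = 0.001592.
F_S1787/F_S6982 = (L_S1787/L_S6982)/(d_S1787/d_S6982)² = 0.001592/(37.4)² = 1.138×10^-6.

1.14×10^-6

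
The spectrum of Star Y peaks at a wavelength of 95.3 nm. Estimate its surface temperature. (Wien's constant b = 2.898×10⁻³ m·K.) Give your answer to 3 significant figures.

3.04×10^4 K

T = b/λ_max = 2.898×10⁻³ / (95.3×10⁻⁹) = 3.041×10^4 K.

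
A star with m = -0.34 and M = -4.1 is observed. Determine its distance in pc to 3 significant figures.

56.5 pc

m − M = 5 log₁₀(d/10 pc)
-0.34 − (-4.1) = 3.76 = 5 log₁₀(d/10)
d = 10 × 10^(3.76/5) = 10 × 10^0.752 = 56.49 pc.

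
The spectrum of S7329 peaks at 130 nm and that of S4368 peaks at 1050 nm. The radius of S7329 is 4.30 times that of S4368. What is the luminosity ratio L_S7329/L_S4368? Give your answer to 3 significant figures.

Wien's law gives T ∝ 1/λ_max, so T_S7329/T_S4368 = λ_S4368/λ_S7329 = 1050/130 = 8.077.
Then L ∝ R²T⁴ gives L_S7329/L_S4368 = (4.30)² × (8.077)⁴ = 18.49 × 4256 = 7.869×10^4.

7.87×10^4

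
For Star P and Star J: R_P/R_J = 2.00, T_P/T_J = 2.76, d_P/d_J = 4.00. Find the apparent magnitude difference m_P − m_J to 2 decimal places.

L_P/L_J = (2.00)²(2.76)⁴ = 232.1.
F_P/F_J = (L_P/L_J)/(d_P/d_J)² = 232.1/16.00 = 14.51.
m_P − m_J = −2.5 log₁₀(14.51) = -2.90.

-2.90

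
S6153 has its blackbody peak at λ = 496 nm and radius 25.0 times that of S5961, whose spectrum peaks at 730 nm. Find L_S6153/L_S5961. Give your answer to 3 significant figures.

2.93×10^3

Wien's law gives T ∝ 1/λ_max, so T_S6153/T_S5961 = λ_S5961/λ_S6153 = 730/496 = 1.472.
Then L ∝ R²T⁴ gives L_S6153/L_S5961 = (25.0)² × (1.472)⁴ = 625.0 × 4.692 = 2933.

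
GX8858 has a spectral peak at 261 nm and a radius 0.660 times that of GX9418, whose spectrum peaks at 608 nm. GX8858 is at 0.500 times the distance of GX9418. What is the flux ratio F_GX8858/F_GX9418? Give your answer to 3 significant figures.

Wien's law: T_GX8858/T_GX9418 = λ_GX9418/λ_GX8858 = 608/261 = 2.330.
L_GX8858/L_GX9418 = (R_GX8858/R_GX9418)²(T_GX8858/T_GX9418)⁴ = (0.660)²(2.330)⁴ = 12.83.
F_GX8858/F_GX9418 = (L_GX8858/L_GX9418)/(d_GX8858/d_GX9418)² = 12.83/(0.500)² = 51.31.

51.3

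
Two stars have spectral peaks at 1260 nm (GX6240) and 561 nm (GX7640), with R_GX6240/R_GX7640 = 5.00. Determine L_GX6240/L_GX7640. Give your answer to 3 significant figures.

Wien's law gives T ∝ 1/λ_max, so T_GX6240/T_GX7640 = λ_GX7640/λ_GX6240 = 561/1260 = 0.4452.
Then L ∝ R²T⁴ gives L_GX6240/L_GX7640 = (5.00)² × (0.4452)⁴ = 25.00 × 0.03930 = 0.9824.

0.982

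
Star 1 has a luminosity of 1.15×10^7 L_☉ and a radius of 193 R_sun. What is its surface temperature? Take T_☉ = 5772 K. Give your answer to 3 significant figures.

2.42×10^4 K

T/T_☉ = (L/L_☉)^(1/4) / (R/R_☉)^(1/2)
T = 5772 × (1.15×10^7)^(1/4) / √(193) = 5772 × 58.23 / 13.89 = 2.419×10^4 K.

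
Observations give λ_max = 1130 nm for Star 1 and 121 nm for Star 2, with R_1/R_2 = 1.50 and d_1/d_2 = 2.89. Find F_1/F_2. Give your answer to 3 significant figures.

3.54×10^-5

Wien's law: T_1/T_2 = λ_2/λ_1 = 121/1130 = 0.1071.
L_1/L_2 = (R_1/R_2)²(T_1/T_2)⁴ = (1.50)²(0.1071)⁴ = 2.958×10^-4.
F_1/F_2 = (L_1/L_2)/(d_1/d_2)² = 2.958×10^-4/(2.89)² = 3.542×10^-5.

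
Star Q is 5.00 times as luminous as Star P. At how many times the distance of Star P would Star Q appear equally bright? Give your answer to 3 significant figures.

2.24

Equal flux requires L_Q/d_Q² = L_P/d_P², so d_Q/d_P = √(L_Q/L_P)
= √(5.00) = 2.236.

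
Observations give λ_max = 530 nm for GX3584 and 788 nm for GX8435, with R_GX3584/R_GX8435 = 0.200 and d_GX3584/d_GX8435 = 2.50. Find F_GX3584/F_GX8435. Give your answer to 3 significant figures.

Wien's law: T_GX3584/T_GX8435 = λ_GX8435/λ_GX3584 = 788/530 = 1.487.
L_GX3584/L_GX8435 = (R_GX3584/R_GX8435)²(T_GX3584/T_GX8435)⁴ = (0.200)²(1.487)⁴ = 0.1955.
F_GX3584/F_GX8435 = (L_GX3584/L_GX8435)/(d_GX3584/d_GX8435)² = 0.1955/(2.50)² = 0.03127.

0.0313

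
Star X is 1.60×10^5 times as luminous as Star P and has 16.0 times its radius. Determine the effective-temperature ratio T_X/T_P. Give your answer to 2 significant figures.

5.0

L ∝ R²T⁴ gives T ∝ (L/R²)^(1/4), so
T_X/T_P = (1.60×10^5 / 16.0²)^(1/4) = (625.0)^(1/4) = 5.000.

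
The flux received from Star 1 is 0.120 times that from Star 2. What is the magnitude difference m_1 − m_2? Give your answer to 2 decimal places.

m_1 − m_2 = −2.5 log₁₀(F_1/F_2) = −2.5 log₁₀(0.120) = −2.5 × (-0.921) = 2.302.

2.30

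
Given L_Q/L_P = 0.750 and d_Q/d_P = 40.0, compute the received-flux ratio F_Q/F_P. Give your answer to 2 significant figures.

4.7×10^-4

F = L/(4πd²), so F_Q/F_P = (L_Q/L_P) / (d_Q/d_P)²
= 0.750 / (40.0)² = 0.750 / 1600 = 4.687×10^-4.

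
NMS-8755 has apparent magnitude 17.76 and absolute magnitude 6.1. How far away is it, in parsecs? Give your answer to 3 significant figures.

m − M = 5 log₁₀(d/10 pc)
17.76 − (6.1) = 11.66 = 5 log₁₀(d/10)
d = 10 × 10^(11.66/5) = 10 × 10^2.332 = 2148 pc.

2.15×10^3 pc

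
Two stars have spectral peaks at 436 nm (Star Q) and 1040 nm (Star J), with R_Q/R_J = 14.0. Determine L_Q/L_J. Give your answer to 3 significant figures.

Wien's law gives T ∝ 1/λ_max, so T_Q/T_J = λ_J/λ_Q = 1040/436 = 2.385.
Then L ∝ R²T⁴ gives L_Q/L_J = (14.0)² × (2.385)⁴ = 196.0 × 32.37 = 6345.

6.35×10^3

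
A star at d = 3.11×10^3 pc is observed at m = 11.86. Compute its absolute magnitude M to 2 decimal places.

-0.60

M = m − 5 log₁₀(d/10 pc) = 11.86 − 5 log₁₀(3.11×10^3/10)
  = 11.86 − 5 × 2.493 = 11.86 − 12.46 = -0.60.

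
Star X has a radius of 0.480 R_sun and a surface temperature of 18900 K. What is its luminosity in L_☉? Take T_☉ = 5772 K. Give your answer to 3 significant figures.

26.5 L_☉

L/L_☉ = (R/R_☉)² (T/T_☉)⁴ = (0.480)² × (18900/5772)⁴
       = 0.2304 × (3.274)⁴ = 0.2304 × 115.0 = 26.49.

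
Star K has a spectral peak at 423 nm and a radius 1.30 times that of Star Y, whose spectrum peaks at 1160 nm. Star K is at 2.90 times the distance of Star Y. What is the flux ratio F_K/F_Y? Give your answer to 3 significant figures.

11.4

Wien's law: T_K/T_Y = λ_Y/λ_K = 1160/423 = 2.742.
L_K/L_Y = (R_K/R_Y)²(T_K/T_Y)⁴ = (1.30)²(2.742)⁴ = 95.58.
F_K/F_Y = (L_K/L_Y)/(d_K/d_Y)² = 95.58/(2.90)² = 11.36.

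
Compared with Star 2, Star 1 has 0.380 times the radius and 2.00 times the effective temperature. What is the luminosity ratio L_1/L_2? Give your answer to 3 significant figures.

From the Stefan–Boltzmann law, L ∝ R²T⁴, so
L_1/L_2 = (R_1/R_2)² (T_1/T_2)⁴ = (0.380)² × (2.00)⁴ = 0.1444 × 16.00 = 2.310.

2.31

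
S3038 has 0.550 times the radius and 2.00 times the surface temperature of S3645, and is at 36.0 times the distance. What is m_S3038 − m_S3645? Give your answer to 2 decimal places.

L_S3038/L_S3645 = (0.550)²(2.00)⁴ = 4.840.
F_S3038/F_S3645 = (L_S3038/L_S3645)/(d_S3038/d_S3645)² = 4.840/1296 = 0.003735.
m_S3038 − m_S3645 = −2.5 log₁₀(0.003735) = 6.07.

6.07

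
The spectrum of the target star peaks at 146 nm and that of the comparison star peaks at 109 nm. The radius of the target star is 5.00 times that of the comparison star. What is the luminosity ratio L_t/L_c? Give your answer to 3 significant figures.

Wien's law gives T ∝ 1/λ_max, so T_t/T_c = λ_c/λ_t = 109/146 = 0.7466.
Then L ∝ R²T⁴ gives L_t/L_c = (5.00)² × (0.7466)⁴ = 25.00 × 0.3107 = 7.767.

7.77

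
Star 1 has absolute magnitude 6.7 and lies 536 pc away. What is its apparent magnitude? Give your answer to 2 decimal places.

m = M + 5 log₁₀(d/10 pc) = 6.7 + 5 log₁₀(536/10)
  = 6.7 + 5 × 1.729 = 6.7 + 8.65 = 15.35.

15.35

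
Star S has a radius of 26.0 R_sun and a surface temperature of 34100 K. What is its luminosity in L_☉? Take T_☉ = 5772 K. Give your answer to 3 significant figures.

8.23×10^5 L_☉

L/L_☉ = (R/R_☉)² (T/T_☉)⁴ = (26.0)² × (34100/5772)⁴
       = 676.0 × (5.908)⁴ = 676.0 × 1218 = 8.235×10^5.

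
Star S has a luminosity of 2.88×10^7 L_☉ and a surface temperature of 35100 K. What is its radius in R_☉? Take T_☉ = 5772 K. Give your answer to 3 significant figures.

R/R_☉ = √(L/L_☉) / (T/T_☉)² = √(2.88×10^7) / (6.081)²
       = 5367 / 36.98 = 145.1.

145 R_☉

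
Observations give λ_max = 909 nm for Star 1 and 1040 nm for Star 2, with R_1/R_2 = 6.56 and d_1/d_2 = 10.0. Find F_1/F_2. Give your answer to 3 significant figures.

0.737

Wien's law: T_1/T_2 = λ_2/λ_1 = 1040/909 = 1.144.
L_1/L_2 = (R_1/R_2)²(T_1/T_2)⁴ = (6.56)²(1.144)⁴ = 73.74.
F_1/F_2 = (L_1/L_2)/(d_1/d_2)² = 73.74/(10.0)² = 0.7374.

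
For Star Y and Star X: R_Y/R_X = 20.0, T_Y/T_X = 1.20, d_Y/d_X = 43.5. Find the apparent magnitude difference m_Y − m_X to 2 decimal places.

0.90

L_Y/L_X = (20.0)²(1.20)⁴ = 829.4.
F_Y/F_X = (L_Y/L_X)/(d_Y/d_X)² = 829.4/1892 = 0.4383.
m_Y − m_X = −2.5 log₁₀(0.4383) = 0.90.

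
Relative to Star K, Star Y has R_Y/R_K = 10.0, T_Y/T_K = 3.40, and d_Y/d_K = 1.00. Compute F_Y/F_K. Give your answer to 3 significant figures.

1.34×10^4

L_Y/L_K = (R_Y/R_K)²(T_Y/T_K)⁴ = (10.0)² × (3.40)⁴ = 1.336×10^4.
F_Y/F_K = (L_Y/L_K)/(d_Y/d_K)² = 1.336×10^4 / (1.00)² = 1.336×10^4.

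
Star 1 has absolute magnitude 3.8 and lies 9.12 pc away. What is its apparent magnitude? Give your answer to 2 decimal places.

3.60

m = M + 5 log₁₀(d/10 pc) = 3.8 + 5 log₁₀(9.12/10)
  = 3.8 + 5 × -0.040 = 3.8 + -0.20 = 3.60.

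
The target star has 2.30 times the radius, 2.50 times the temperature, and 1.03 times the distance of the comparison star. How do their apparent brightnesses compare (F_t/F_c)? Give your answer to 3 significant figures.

L_t/L_c = (R_t/R_c)²(T_t/T_c)⁴ = (2.30)² × (2.50)⁴ = 206.6.
F_t/F_c = (L_t/L_c)/(d_t/d_c)² = 206.6 / (1.03)² = 194.8.

195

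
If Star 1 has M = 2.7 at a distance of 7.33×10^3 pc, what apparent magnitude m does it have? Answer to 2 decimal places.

17.03

m = M + 5 log₁₀(d/10 pc) = 2.7 + 5 log₁₀(7.33×10^3/10)
  = 2.7 + 5 × 2.865 = 2.7 + 14.33 = 17.03.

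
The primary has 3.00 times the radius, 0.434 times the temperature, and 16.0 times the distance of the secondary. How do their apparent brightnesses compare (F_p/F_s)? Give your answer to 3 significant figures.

L_p/L_s = (R_p/R_s)²(T_p/T_s)⁴ = (3.00)² × (0.434)⁴ = 0.3193.
F_p/F_s = (L_p/L_s)/(d_p/d_s)² = 0.3193 / (16.0)² = 0.001247.

0.00125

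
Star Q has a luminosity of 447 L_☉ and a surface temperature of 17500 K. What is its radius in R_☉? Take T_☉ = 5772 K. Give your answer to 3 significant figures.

2.30 R_☉

R/R_☉ = √(L/L_☉) / (T/T_☉)² = √(447) / (3.032)²
       = 21.14 / 9.192 = 2.300.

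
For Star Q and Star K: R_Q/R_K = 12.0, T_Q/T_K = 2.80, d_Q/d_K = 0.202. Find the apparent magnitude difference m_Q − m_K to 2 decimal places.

L_Q/L_K = (12.0)²(2.80)⁴ = 8851.
F_Q/F_K = (L_Q/L_K)/(d_Q/d_K)² = 8851/0.04080 = 2.169×10^5.
m_Q − m_K = −2.5 log₁₀(2.169×10^5) = -13.34.

-13.34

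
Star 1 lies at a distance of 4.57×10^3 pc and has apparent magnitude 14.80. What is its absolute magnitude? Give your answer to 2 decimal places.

1.50

M = m − 5 log₁₀(d/10 pc) = 14.80 − 5 log₁₀(4.57×10^3/10)
  = 14.80 − 5 × 2.660 = 14.80 − 13.30 = 1.50.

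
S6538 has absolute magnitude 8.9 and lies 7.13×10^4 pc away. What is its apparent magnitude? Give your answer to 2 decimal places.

m = M + 5 log₁₀(d/10 pc) = 8.9 + 5 log₁₀(7.13×10^4/10)
  = 8.9 + 5 × 3.853 = 8.9 + 19.27 = 28.17.

28.17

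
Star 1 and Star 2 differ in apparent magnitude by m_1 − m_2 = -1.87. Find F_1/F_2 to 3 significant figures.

5.60

F_1/F_2 = 10^(−(m_1 − m_2)/2.5) = 10^(1.87/2.5) = 10^0.748 = 5.598.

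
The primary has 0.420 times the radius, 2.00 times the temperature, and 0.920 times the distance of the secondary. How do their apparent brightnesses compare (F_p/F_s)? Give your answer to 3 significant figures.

3.33

L_p/L_s = (R_p/R_s)²(T_p/T_s)⁴ = (0.420)² × (2.00)⁴ = 2.822.
F_p/F_s = (L_p/L_s)/(d_p/d_s)² = 2.822 / (0.920)² = 3.335.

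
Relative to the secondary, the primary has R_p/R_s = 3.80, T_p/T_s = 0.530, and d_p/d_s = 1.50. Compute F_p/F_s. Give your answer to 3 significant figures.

0.506

L_p/L_s = (R_p/R_s)²(T_p/T_s)⁴ = (3.80)² × (0.530)⁴ = 1.139.
F_p/F_s = (L_p/L_s)/(d_p/d_s)² = 1.139 / (1.50)² = 0.5064.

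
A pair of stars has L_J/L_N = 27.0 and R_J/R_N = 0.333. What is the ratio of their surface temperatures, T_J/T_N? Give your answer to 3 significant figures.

L ∝ R²T⁴ gives T ∝ (L/R²)^(1/4), so
T_J/T_N = (27.0 / 0.333²)^(1/4) = (243.5)^(1/4) = 3.950.

3.95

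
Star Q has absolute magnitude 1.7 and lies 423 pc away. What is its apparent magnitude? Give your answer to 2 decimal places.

9.83

m = M + 5 log₁₀(d/10 pc) = 1.7 + 5 log₁₀(423/10)
  = 1.7 + 5 × 1.626 = 1.7 + 8.13 = 9.83.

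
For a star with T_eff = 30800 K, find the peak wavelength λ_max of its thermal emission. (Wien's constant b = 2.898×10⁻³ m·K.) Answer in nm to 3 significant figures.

94.1 nm

λ_max = b/T = 2.898×10⁻³ / 30800 = 9.41×10^-8 m = 94.09 nm.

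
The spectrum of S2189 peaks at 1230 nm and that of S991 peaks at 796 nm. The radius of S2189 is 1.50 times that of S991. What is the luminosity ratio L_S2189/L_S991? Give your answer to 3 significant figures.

Wien's law gives T ∝ 1/λ_max, so T_S2189/T_S991 = λ_S991/λ_S2189 = 796/1230 = 0.6472.
Then L ∝ R²T⁴ gives L_S2189/L_S991 = (1.50)² × (0.6472)⁴ = 2.250 × 0.1754 = 0.3947.

0.395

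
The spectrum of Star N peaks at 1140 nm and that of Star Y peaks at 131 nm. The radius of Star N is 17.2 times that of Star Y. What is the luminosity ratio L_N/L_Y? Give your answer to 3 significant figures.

Wien's law gives T ∝ 1/λ_max, so T_N/T_Y = λ_Y/λ_N = 131/1140 = 0.1149.
Then L ∝ R²T⁴ gives L_N/L_Y = (17.2)² × (0.1149)⁴ = 295.8 × 1.744×10^-4 = 0.05158.

0.0516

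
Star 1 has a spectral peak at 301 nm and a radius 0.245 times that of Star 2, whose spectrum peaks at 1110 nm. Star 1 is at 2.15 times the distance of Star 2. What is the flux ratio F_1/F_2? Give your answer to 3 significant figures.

Wien's law: T_1/T_2 = λ_2/λ_1 = 1110/301 = 3.688.
L_1/L_2 = (R_1/R_2)²(T_1/T_2)⁴ = (0.245)²(3.688)⁴ = 11.10.
F_1/F_2 = (L_1/L_2)/(d_1/d_2)² = 11.10/(2.15)² = 2.401.

2.40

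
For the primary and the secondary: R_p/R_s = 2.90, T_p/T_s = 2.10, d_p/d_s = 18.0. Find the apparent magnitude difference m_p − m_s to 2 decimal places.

0.74

L_p/L_s = (2.90)²(2.10)⁴ = 163.6.
F_p/F_s = (L_p/L_s)/(d_p/d_s)² = 163.6/324.0 = 0.5048.
m_p − m_s = −2.5 log₁₀(0.5048) = 0.74.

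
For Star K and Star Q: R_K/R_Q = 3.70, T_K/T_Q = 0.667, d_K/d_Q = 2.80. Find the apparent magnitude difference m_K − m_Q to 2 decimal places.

1.15

L_K/L_Q = (3.70)²(0.667)⁴ = 2.710.
F_K/F_Q = (L_K/L_Q)/(d_K/d_Q)² = 2.710/7.840 = 0.3456.
m_K − m_Q = −2.5 log₁₀(0.3456) = 1.15.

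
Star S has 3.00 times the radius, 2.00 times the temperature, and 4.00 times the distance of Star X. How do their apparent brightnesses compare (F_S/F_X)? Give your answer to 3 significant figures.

L_S/L_X = (R_S/R_X)²(T_S/T_X)⁴ = (3.00)² × (2.00)⁴ = 144.0.
F_S/F_X = (L_S/L_X)/(d_S/d_X)² = 144.0 / (4.00)² = 9.000.

9.00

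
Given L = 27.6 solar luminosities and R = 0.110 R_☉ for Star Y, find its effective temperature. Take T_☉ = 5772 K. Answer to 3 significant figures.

T/T_☉ = (L/L_☉)^(1/4) / (R/R_☉)^(1/2)
T = 5772 × (27.6)^(1/4) / √(0.110) = 5772 × 2.292 / 0.3317 = 3.989×10^4 K.

3.99×10^4 K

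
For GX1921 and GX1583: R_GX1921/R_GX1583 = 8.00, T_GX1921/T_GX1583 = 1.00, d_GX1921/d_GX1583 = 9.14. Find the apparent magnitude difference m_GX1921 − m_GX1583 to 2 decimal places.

L_GX1921/L_GX1583 = (8.00)²(1.00)⁴ = 64.00.
F_GX1921/F_GX1583 = (L_GX1921/L_GX1583)/(d_GX1921/d_GX1583)² = 64.00/83.54 = 0.7661.
m_GX1921 − m_GX1583 = −2.5 log₁₀(0.7661) = 0.29.

0.29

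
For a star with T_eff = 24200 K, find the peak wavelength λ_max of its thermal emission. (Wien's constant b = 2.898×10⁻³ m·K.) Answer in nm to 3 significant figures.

120 nm

λ_max = b/T = 2.898×10⁻³ / 24200 = 1.20×10^-7 m = 119.8 nm.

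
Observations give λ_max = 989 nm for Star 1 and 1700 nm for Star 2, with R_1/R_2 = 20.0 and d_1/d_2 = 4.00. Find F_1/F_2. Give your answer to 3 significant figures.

Wien's law: T_1/T_2 = λ_2/λ_1 = 1700/989 = 1.719.
L_1/L_2 = (R_1/R_2)²(T_1/T_2)⁴ = (20.0)²(1.719)⁴ = 3492.
F_1/F_2 = (L_1/L_2)/(d_1/d_2)² = 3492/(4.00)² = 218.2.

218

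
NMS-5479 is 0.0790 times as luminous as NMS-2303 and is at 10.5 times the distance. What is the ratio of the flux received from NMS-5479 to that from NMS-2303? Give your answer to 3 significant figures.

7.17×10^-4

F = L/(4πd²), so F_NMS-5479/F_NMS-2303 = (L_NMS-5479/L_NMS-2303) / (d_NMS-5479/d_NMS-2303)²
= 0.0790 / (10.5)² = 0.0790 / 110.2 = 7.166×10^-4.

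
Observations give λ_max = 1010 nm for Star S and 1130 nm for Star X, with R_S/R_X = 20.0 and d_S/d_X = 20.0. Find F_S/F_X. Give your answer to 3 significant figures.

1.57

Wien's law: T_S/T_X = λ_X/λ_S = 1130/1010 = 1.119.
L_S/L_X = (R_S/R_X)²(T_S/T_X)⁴ = (20.0)²(1.119)⁴ = 626.7.
F_S/F_X = (L_S/L_X)/(d_S/d_X)² = 626.7/(20.0)² = 1.567.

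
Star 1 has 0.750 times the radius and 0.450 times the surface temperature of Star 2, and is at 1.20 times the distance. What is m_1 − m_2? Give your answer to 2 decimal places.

L_1/L_2 = (0.750)²(0.450)⁴ = 0.02307.
F_1/F_2 = (L_1/L_2)/(d_1/d_2)² = 0.02307/1.440 = 0.01602.
m_1 − m_2 = −2.5 log₁₀(0.01602) = 4.49.

4.49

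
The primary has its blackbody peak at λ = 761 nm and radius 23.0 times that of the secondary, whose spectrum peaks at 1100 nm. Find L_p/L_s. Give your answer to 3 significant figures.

Wien's law gives T ∝ 1/λ_max, so T_p/T_s = λ_s/λ_p = 1100/761 = 1.445.
Then L ∝ R²T⁴ gives L_p/L_s = (23.0)² × (1.445)⁴ = 529.0 × 4.365 = 2309.

2.31×10^3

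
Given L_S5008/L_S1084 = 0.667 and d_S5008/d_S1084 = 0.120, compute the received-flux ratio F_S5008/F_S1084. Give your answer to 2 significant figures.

46

F = L/(4πd²), so F_S5008/F_S1084 = (L_S5008/L_S1084) / (d_S5008/d_S1084)²
= 0.667 / (0.120)² = 0.667 / 0.01440 = 46.32.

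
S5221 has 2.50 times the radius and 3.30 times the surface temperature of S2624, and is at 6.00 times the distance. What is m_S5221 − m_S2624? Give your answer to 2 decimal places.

-3.28

L_S5221/L_S2624 = (2.50)²(3.30)⁴ = 741.2.
F_S5221/F_S2624 = (L_S5221/L_S2624)/(d_S5221/d_S2624)² = 741.2/36.00 = 20.59.
m_S5221 − m_S2624 = −2.5 log₁₀(20.59) = -3.28.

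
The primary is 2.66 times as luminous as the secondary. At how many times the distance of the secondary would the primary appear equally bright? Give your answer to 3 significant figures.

1.63

Equal flux requires L_p/d_p² = L_s/d_s², so d_p/d_s = √(L_p/L_s)
= √(2.66) = 1.631.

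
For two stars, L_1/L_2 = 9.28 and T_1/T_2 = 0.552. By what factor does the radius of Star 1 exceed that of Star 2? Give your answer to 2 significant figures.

L ∝ R²T⁴ gives R ∝ √L / T², so
R_1/R_2 = √(9.28) / (0.552)² = 3.046 / 0.3047 = 9.998.

10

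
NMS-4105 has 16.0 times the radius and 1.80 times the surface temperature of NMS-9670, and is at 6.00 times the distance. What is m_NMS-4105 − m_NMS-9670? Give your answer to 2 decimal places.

L_NMS-4105/L_NMS-9670 = (16.0)²(1.80)⁴ = 2687.
F_NMS-4105/F_NMS-9670 = (L_NMS-4105/L_NMS-9670)/(d_NMS-4105/d_NMS-9670)² = 2687/36.00 = 74.65.
m_NMS-4105 − m_NMS-9670 = −2.5 log₁₀(74.65) = -4.68.

-4.68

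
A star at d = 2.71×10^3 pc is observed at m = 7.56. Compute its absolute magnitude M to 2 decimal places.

-4.60

M = m − 5 log₁₀(d/10 pc) = 7.56 − 5 log₁₀(2.71×10^3/10)
  = 7.56 − 5 × 2.433 = 7.56 − 12.16 = -4.60.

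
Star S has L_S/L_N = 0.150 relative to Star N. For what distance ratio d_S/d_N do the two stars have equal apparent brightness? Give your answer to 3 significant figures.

0.387

Equal flux requires L_S/d_S² = L_N/d_N², so d_S/d_N = √(L_S/L_N)
= √(0.150) = 0.3873.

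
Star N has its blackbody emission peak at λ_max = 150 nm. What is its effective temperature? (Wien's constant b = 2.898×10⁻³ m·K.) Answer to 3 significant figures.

T = b/λ_max = 2.898×10⁻³ / (150×10⁻⁹) = 1.932×10^4 K.

1.93×10^4 K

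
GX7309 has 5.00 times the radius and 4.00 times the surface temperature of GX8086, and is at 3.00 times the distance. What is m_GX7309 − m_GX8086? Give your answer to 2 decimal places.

-7.13

L_GX7309/L_GX8086 = (5.00)²(4.00)⁴ = 6400.
F_GX7309/F_GX8086 = (L_GX7309/L_GX8086)/(d_GX7309/d_GX8086)² = 6400/9.000 = 711.1.
m_GX7309 − m_GX8086 = −2.5 log₁₀(711.1) = -7.13.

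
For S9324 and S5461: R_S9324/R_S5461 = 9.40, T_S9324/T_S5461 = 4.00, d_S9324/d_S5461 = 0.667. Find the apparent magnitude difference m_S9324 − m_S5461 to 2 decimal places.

-11.77

L_S9324/L_S5461 = (9.40)²(4.00)⁴ = 2.262×10^4.
F_S9324/F_S5461 = (L_S9324/L_S5461)/(d_S9324/d_S5461)² = 2.262×10^4/0.4449 = 5.084×10^4.
m_S9324 − m_S5461 = −2.5 log₁₀(5.084×10^4) = -11.77.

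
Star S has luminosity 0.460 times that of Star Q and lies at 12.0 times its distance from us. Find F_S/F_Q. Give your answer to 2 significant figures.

0.0032

F = L/(4πd²), so F_S/F_Q = (L_S/L_Q) / (d_S/d_Q)²
= 0.460 / (12.0)² = 0.460 / 144.0 = 0.003194.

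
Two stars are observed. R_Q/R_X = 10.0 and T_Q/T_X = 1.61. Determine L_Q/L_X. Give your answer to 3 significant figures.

From the Stefan–Boltzmann law, L ∝ R²T⁴, so
L_Q/L_X = (R_Q/R_X)² (T_Q/T_X)⁴ = (10.0)² × (1.61)⁴ = 100.0 × 6.719 = 671.9.

672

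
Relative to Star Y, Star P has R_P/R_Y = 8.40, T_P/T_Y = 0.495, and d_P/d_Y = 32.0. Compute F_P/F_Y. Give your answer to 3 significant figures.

L_P/L_Y = (R_P/R_Y)²(T_P/T_Y)⁴ = (8.40)² × (0.495)⁴ = 4.236.
F_P/F_Y = (L_P/L_Y)/(d_P/d_Y)² = 4.236 / (32.0)² = 0.004137.

0.00414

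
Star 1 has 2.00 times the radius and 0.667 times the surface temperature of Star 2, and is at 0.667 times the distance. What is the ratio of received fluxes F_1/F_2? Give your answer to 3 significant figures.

L_1/L_2 = (R_1/R_2)²(T_1/T_2)⁴ = (2.00)² × (0.667)⁴ = 0.7917.
F_1/F_2 = (L_1/L_2)/(d_1/d_2)² = 0.7917 / (0.667)² = 1.780.

1.78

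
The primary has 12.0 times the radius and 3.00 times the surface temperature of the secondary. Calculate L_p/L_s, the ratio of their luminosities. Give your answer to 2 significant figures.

1.2×10^4

From the Stefan–Boltzmann law, L ∝ R²T⁴, so
L_p/L_s = (R_p/R_s)² (T_p/T_s)⁴ = (12.0)² × (3.00)⁴ = 144.0 × 81.00 = 1.166×10^4.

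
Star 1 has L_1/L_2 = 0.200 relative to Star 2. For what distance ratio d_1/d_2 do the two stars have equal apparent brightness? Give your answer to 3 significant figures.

0.447

Equal flux requires L_1/d_1² = L_2/d_2², so d_1/d_2 = √(L_1/L_2)
= √(0.200) = 0.4472.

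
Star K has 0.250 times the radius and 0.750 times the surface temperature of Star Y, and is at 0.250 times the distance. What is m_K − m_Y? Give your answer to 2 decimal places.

L_K/L_Y = (0.250)²(0.750)⁴ = 0.01978.
F_K/F_Y = (L_K/L_Y)/(d_K/d_Y)² = 0.01978/0.06250 = 0.3164.
m_K − m_Y = −2.5 log₁₀(0.3164) = 1.25.

1.25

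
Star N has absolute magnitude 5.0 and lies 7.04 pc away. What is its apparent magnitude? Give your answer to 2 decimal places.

m = M + 5 log₁₀(d/10 pc) = 5.0 + 5 log₁₀(7.04/10)
  = 5.0 + 5 × -0.152 = 5.0 + -0.76 = 4.24.

4.24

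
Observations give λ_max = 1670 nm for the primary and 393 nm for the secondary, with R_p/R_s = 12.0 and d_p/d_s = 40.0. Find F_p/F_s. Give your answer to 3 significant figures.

2.76×10^-4

Wien's law: T_p/T_s = λ_s/λ_p = 393/1670 = 0.2353.
L_p/L_s = (R_p/R_s)²(T_p/T_s)⁴ = (12.0)²(0.2353)⁴ = 0.4416.
F_p/F_s = (L_p/L_s)/(d_p/d_s)² = 0.4416/(40.0)² = 2.760×10^-4.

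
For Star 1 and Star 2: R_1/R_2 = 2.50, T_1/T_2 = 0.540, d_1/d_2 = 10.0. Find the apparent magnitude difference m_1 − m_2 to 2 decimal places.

L_1/L_2 = (2.50)²(0.540)⁴ = 0.5314.
F_1/F_2 = (L_1/L_2)/(d_1/d_2)² = 0.5314/100.0 = 0.005314.
m_1 − m_2 = −2.5 log₁₀(0.005314) = 5.69.

5.69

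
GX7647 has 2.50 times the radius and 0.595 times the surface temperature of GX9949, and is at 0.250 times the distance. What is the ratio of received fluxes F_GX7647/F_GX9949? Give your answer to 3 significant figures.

12.5

L_GX7647/L_GX9949 = (R_GX7647/R_GX9949)²(T_GX7647/T_GX9949)⁴ = (2.50)² × (0.595)⁴ = 0.7833.
F_GX7647/F_GX9949 = (L_GX7647/L_GX9949)/(d_GX7647/d_GX9949)² = 0.7833 / (0.250)² = 12.53.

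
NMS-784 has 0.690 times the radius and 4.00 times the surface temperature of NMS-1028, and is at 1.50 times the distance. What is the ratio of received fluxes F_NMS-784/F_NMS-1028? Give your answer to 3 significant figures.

L_NMS-784/L_NMS-1028 = (R_NMS-784/R_NMS-1028)²(T_NMS-784/T_NMS-1028)⁴ = (0.690)² × (4.00)⁴ = 121.9.
F_NMS-784/F_NMS-1028 = (L_NMS-784/L_NMS-1028)/(d_NMS-784/d_NMS-1028)² = 121.9 / (1.50)² = 54.17.

54.2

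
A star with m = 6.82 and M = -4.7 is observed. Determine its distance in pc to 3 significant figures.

2.01×10^3 pc

m − M = 5 log₁₀(d/10 pc)
6.82 − (-4.7) = 11.52 = 5 log₁₀(d/10)
d = 10 × 10^(11.52/5) = 10 × 10^2.304 = 2014 pc.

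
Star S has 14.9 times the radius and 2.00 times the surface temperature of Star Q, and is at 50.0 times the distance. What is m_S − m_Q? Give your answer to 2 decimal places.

-0.38

L_S/L_Q = (14.9)²(2.00)⁴ = 3552.
F_S/F_Q = (L_S/L_Q)/(d_S/d_Q)² = 3552/2500 = 1.421.
m_S − m_Q = −2.5 log₁₀(1.421) = -0.38.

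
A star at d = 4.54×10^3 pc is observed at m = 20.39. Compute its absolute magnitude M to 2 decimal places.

M = m − 5 log₁₀(d/10 pc) = 20.39 − 5 log₁₀(4.54×10^3/10)
  = 20.39 − 5 × 2.657 = 20.39 − 13.29 = 7.10.

7.10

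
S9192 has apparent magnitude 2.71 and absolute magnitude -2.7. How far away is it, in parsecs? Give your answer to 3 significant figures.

121 pc

m − M = 5 log₁₀(d/10 pc)
2.71 − (-2.7) = 5.41 = 5 log₁₀(d/10)
d = 10 × 10^(5.41/5) = 10 × 10^1.082 = 120.8 pc.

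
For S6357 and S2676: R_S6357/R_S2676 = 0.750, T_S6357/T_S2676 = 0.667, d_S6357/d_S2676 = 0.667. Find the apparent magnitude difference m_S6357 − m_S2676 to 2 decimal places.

L_S6357/L_S2676 = (0.750)²(0.667)⁴ = 0.1113.
F_S6357/F_S2676 = (L_S6357/L_S2676)/(d_S6357/d_S2676)² = 0.1113/0.4449 = 0.2503.
m_S6357 − m_S2676 = −2.5 log₁₀(0.2503) = 1.50.

1.50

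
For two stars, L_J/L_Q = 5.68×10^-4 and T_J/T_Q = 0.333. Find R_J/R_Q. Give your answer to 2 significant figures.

0.21

L ∝ R²T⁴ gives R ∝ √L / T², so
R_J/R_Q = √(5.68×10^-4) / (0.333)² = 0.02383 / 0.1109 = 0.2149.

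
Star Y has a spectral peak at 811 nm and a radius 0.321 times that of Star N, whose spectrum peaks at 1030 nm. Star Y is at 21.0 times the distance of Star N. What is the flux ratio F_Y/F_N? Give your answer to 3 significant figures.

6.08×10^-4

Wien's law: T_Y/T_N = λ_N/λ_Y = 1030/811 = 1.270.
L_Y/L_N = (R_Y/R_N)²(T_Y/T_N)⁴ = (0.321)²(1.270)⁴ = 0.2681.
F_Y/F_N = (L_Y/L_N)/(d_Y/d_N)² = 0.2681/(21.0)² = 6.079×10^-4.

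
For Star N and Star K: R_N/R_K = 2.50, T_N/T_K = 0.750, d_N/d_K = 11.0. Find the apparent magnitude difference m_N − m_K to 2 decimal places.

L_N/L_K = (2.50)²(0.750)⁴ = 1.978.
F_N/F_K = (L_N/L_K)/(d_N/d_K)² = 1.978/121.0 = 0.01634.
m_N − m_K = −2.5 log₁₀(0.01634) = 4.47.

4.47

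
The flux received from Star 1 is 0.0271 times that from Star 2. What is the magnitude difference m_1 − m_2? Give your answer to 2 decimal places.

m_1 − m_2 = −2.5 log₁₀(F_1/F_2) = −2.5 log₁₀(0.0271) = −2.5 × (-1.567) = 3.918.

3.92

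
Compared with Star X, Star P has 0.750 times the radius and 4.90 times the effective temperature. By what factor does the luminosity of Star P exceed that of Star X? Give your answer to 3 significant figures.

324

From the Stefan–Boltzmann law, L ∝ R²T⁴, so
L_P/L_X = (R_P/R_X)² (T_P/T_X)⁴ = (0.750)² × (4.90)⁴ = 0.5625 × 576.5 = 324.3.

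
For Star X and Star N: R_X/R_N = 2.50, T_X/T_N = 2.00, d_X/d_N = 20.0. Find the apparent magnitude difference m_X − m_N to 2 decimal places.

L_X/L_N = (2.50)²(2.00)⁴ = 100.0.
F_X/F_N = (L_X/L_N)/(d_X/d_N)² = 100.0/400.0 = 0.2500.
m_X − m_N = −2.5 log₁₀(0.2500) = 1.51.

1.51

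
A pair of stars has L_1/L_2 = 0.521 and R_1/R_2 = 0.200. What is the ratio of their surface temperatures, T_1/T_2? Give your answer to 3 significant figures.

L ∝ R²T⁴ gives T ∝ (L/R²)^(1/4), so
T_1/T_2 = (0.521 / 0.200²)^(1/4) = (13.02)^(1/4) = 1.900.

1.90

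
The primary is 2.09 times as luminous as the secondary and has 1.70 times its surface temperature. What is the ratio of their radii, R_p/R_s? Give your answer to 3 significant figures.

L ∝ R²T⁴ gives R ∝ √L / T², so
R_p/R_s = √(2.09) / (1.70)² = 1.446 / 2.890 = 0.5002.

0.500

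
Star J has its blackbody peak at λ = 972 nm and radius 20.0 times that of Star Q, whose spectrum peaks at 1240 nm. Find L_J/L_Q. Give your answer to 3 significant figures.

Wien's law gives T ∝ 1/λ_max, so T_J/T_Q = λ_Q/λ_J = 1240/972 = 1.276.
Then L ∝ R²T⁴ gives L_J/L_Q = (20.0)² × (1.276)⁴ = 400.0 × 2.649 = 1059.

1.06×10^3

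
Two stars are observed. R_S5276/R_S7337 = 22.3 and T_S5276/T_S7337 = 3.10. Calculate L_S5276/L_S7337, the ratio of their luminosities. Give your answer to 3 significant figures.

From the Stefan–Boltzmann law, L ∝ R²T⁴, so
L_S5276/L_S7337 = (R_S5276/R_S7337)² (T_S5276/T_S7337)⁴ = (22.3)² × (3.10)⁴ = 497.3 × 92.35 = 4.593×10^4.

4.59×10^4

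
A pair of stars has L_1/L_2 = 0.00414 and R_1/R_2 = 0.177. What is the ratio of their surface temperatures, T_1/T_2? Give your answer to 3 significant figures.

0.603

L ∝ R²T⁴ gives T ∝ (L/R²)^(1/4), so
T_1/T_2 = (0.00414 / 0.177²)^(1/4) = (0.1321)^(1/4) = 0.6029.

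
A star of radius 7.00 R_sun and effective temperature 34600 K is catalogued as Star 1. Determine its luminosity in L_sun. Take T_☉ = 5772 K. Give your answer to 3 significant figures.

6.33×10^4 L_sun

L/L_☉ = (R/R_☉)² (T/T_☉)⁴ = (7.00)² × (34600/5772)⁴
       = 49.00 × (5.994)⁴ = 49.00 × 1291 = 6.327×10^4.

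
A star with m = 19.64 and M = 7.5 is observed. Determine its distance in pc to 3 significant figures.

2.68×10^3 pc

m − M = 5 log₁₀(d/10 pc)
19.64 − (7.5) = 12.14 = 5 log₁₀(d/10)
d = 10 × 10^(12.14/5) = 10 × 10^2.428 = 2679 pc.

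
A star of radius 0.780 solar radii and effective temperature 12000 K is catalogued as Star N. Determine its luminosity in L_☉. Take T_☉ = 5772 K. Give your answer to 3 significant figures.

L/L_☉ = (R/R_☉)² (T/T_☉)⁴ = (0.780)² × (12000/5772)⁴
       = 0.6084 × (2.079)⁴ = 0.6084 × 18.68 = 11.37.

11.4 L_☉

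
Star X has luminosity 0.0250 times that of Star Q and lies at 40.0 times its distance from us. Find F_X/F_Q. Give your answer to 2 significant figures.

F = L/(4πd²), so F_X/F_Q = (L_X/L_Q) / (d_X/d_Q)²
= 0.0250 / (40.0)² = 0.0250 / 1600 = 1.563×10^-5.

1.6×10^-5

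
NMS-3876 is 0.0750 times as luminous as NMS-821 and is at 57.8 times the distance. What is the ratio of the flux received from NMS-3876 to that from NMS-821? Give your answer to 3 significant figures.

2.24×10^-5

F = L/(4πd²), so F_NMS-3876/F_NMS-821 = (L_NMS-3876/L_NMS-821) / (d_NMS-3876/d_NMS-821)²
= 0.0750 / (57.8)² = 0.0750 / 3341 = 2.245×10^-5.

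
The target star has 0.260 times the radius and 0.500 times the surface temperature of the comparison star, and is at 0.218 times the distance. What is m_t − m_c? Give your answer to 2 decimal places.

L_t/L_c = (0.260)²(0.500)⁴ = 0.004225.
F_t/F_c = (L_t/L_c)/(d_t/d_c)² = 0.004225/0.04752 = 0.08890.
m_t − m_c = −2.5 log₁₀(0.08890) = 2.63.

2.63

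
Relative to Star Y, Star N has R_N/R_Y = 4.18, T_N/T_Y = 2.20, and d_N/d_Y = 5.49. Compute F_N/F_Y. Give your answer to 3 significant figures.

L_N/L_Y = (R_N/R_Y)²(T_N/T_Y)⁴ = (4.18)² × (2.20)⁴ = 409.3.
F_N/F_Y = (L_N/L_Y)/(d_N/d_Y)² = 409.3 / (5.49)² = 13.58.

13.6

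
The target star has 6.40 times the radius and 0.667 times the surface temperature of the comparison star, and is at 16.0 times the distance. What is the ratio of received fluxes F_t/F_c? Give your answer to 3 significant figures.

0.0317

L_t/L_c = (R_t/R_c)²(T_t/T_c)⁴ = (6.40)² × (0.667)⁴ = 8.107.
F_t/F_c = (L_t/L_c)/(d_t/d_c)² = 8.107 / (16.0)² = 0.03167.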